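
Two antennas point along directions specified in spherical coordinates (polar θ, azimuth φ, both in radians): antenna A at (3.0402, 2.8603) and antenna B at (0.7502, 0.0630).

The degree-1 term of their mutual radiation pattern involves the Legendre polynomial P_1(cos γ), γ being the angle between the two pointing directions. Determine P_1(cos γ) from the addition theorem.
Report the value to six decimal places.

Addition theorem: P_1(cos γ) = (4π/3) Σ_m Y*_{lm}(Ω₁) Y_{lm}(Ω₂), m = −1…1:
  [-1]  conj(Y_{1,-1})(Ω₁) = (-0.033596, 0.009708) ; Y_{1,-1}(Ω₂) = (0.235085, -0.014830) ; Δ = (-0.007754, 0.002780)
  [+0]  conj(Y_{1,0})(Ω₁) = (-0.486093, -0.000000) ; Y_{1,0}(Ω₂) = (0.357438, 0.000000) ; Δ = (-0.173748, -0.000000)
  [+1]  conj(Y_{1,1})(Ω₁) = (0.033596, 0.009708) ; Y_{1,1}(Ω₂) = (-0.235085, -0.014830) ; Δ = (-0.007754, -0.002780)
Σ over m = (-0.189256, 0.000000); ×(4π/3) → (-0.792755, 0.000000). Real part: -0.792755

-0.792755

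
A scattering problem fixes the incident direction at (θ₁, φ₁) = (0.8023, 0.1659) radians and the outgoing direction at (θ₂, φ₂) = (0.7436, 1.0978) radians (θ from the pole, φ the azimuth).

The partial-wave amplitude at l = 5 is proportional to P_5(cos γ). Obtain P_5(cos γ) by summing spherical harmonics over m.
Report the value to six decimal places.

-0.397286

Summing Y*_{l m}(θ₁,φ₁)·Y_{l m}(θ₂,φ₂) over m ∈ [−5, 5]; prefactor 4π/(2·5+1) = 1.142397:
  m=-5: Y*=(0.060203, 0.065762)  Y=(0.046242, 0.047062)  product (-0.000311, 0.005874)
  m=-4: Y*=(0.214722, 0.167889)  Y=(-0.071617, 0.215253)  product (-0.051516, 0.034196)
  m=-3: Y*=(0.378198, 0.205483)  Y=(-0.411142, 0.062898)  product (-0.168418, -0.060694)
  m=-2: Y*=(0.258653, 0.089116)  Y=(-0.209062, -0.289887)  product (-0.028241, -0.093611)
  m=-1: Y*=(-0.195833, -0.032790)  Y=(-0.041597, 0.081285)  product (0.010811, -0.014554)
  m=+0: Y*=(-0.334391, -0.000000)  Y=(-0.381543, 0.000000)  product (0.127585, 0.000000)
  m=+1: Y*=(0.195833, -0.032790)  Y=(0.041597, 0.081285)  product (0.010811, 0.014554)
  m=+2: Y*=(0.258653, -0.089116)  Y=(-0.209062, 0.289887)  product (-0.028241, 0.093611)
  m=+3: Y*=(-0.378198, 0.205483)  Y=(0.411142, 0.062898)  product (-0.168418, 0.060694)
  m=+4: Y*=(0.214722, -0.167889)  Y=(-0.071617, -0.215253)  product (-0.051516, -0.034196)
  m=+5: Y*=(-0.060203, 0.065762)  Y=(-0.046242, 0.047062)  product (-0.000311, -0.005874)
Σ over m = (-0.347765, 0.000000); ×(4π/11) → (-0.397286, 0.000000). Real part: -0.397286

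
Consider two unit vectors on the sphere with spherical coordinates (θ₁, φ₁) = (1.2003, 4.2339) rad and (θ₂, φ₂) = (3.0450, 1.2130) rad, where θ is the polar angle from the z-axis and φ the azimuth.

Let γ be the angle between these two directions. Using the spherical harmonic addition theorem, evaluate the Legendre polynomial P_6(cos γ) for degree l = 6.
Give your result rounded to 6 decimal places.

0.328860

Addition theorem: P_6(cos γ) = (4π/13) Σ_m Y*_{lm}(Ω₁) Y_{lm}(Ω₂), m = −6…6:
  m=-6: Y*=0.30537 + 0.08473j  Y=0.00000 - 0.00000j  product 0.00000 - 0.00000j
  m=-5: Y*=-0.29040 + 0.31226j  Y=-0.00001 - 0.00000j  product 0.00000 - 0.00000j
  m=-4: Y*=-0.04007 - 0.11214j  Y=0.00004 + 0.00030j  product 0.00003 - 0.00002j
  m=-3: Y*=-0.29488 - 0.04015j  Y=0.00404 - 0.00219j  product -0.00128 + 0.00048j
  m=-2: Y*=0.12920 - 0.18336j  Y=-0.03557 - 0.03092j  product -0.01026 + 0.00253j
  m=-1: Y*=-0.10462 - 0.20171j  Y=-0.10620 + 0.28404j  product 0.06840 - 0.00830j
  m=+0: Y*=0.24614 + 0.00000j  Y=0.91984 + 0.00000j  product 0.22641 + 0.00000j
  m=+1: Y*=0.10462 - 0.20171j  Y=0.10620 + 0.28404j  product 0.06840 + 0.00830j
  m=+2: Y*=0.12920 + 0.18336j  Y=-0.03557 + 0.03092j  product -0.01026 - 0.00253j
  m=+3: Y*=0.29488 - 0.04015j  Y=-0.00404 - 0.00219j  product -0.00128 - 0.00048j
  m=+4: Y*=-0.04007 + 0.11214j  Y=0.00004 - 0.00030j  product 0.00003 + 0.00002j
  m=+5: Y*=0.29040 + 0.31226j  Y=0.00001 - 0.00000j  product 0.00000 + 0.00000j
  m=+6: Y*=0.30537 - 0.08473j  Y=0.00000 + 0.00000j  product 0.00000 + 0.00000j
Total Σ_m = 0.34021 + 0.00000j. Multiply by 0.966644: 0.32886 + 0.00000j. P_6(cos γ) = 0.328860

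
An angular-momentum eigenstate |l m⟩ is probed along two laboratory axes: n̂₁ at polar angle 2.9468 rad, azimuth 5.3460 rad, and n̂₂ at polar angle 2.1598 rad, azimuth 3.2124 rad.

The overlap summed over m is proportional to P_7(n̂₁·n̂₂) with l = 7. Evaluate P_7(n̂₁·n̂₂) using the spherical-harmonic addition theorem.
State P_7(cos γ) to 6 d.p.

0.132798

Expand P_7 via completeness: Σ_{m} conj(Y_{7,m}) at Ω₁ times Y_{7,m} at Ω₂ —
  term(m=-7) = -0.000001+0.000000i   from Y*(Ω₁)=+0.000005-0.000001i, Y(Ω₂)=-0.120875+0.065353i
  term(m=-6) = +0.000032+0.000008i   from Y*(Ω₁)=-0.000076-0.000059i, Y(Ω₂)=-0.312970+0.141586i
  term(m=-5) = -0.000162-0.000477i   from Y*(Ω₁)=-0.000030+0.001147i, Y(Ω₂)=-0.412031+0.152291i
  term(m=-4) = -0.001193+0.001474i   from Y*(Ω₁)=+0.007896-0.005485i, Y(Ω₂)=-0.189361+0.055114i
  term(m=-3) = -0.013670-0.001615i   from Y*(Ω₁)=-0.054618-0.018710i, Y(Ω₂)=+0.233066-0.050267i
  term(m=-2) = +0.032992+0.069145i   from Y*(Ω₁)=+0.071530+0.228344i, Y(Ω₂)=+0.316969-0.045190i
  term(m=-1) = -0.036450+0.057778i   from Y*(Ω₁)=+0.357975-0.487267i, Y(Ω₂)=-0.112703+0.007994i
  term(m=+0) = +0.195419+0.000000i   from Y*(Ω₁)=-0.584075-0.000000i, Y(Ω₂)=-0.334579+0.000000i
  term(m=+1) = -0.036450-0.057778i   from Y*(Ω₁)=-0.357975-0.487267i, Y(Ω₂)=+0.112703+0.007994i
  term(m=+2) = +0.032992-0.069145i   from Y*(Ω₁)=+0.071530-0.228344i, Y(Ω₂)=+0.316969+0.045190i
  term(m=+3) = -0.013670+0.001615i   from Y*(Ω₁)=+0.054618-0.018710i, Y(Ω₂)=-0.233066-0.050267i
  term(m=+4) = -0.001193-0.001474i   from Y*(Ω₁)=+0.007896+0.005485i, Y(Ω₂)=-0.189361-0.055114i
  term(m=+5) = -0.000162+0.000477i   from Y*(Ω₁)=+0.000030+0.001147i, Y(Ω₂)=+0.412031+0.152291i
  term(m=+6) = +0.000032-0.000008i   from Y*(Ω₁)=-0.000076+0.000059i, Y(Ω₂)=-0.312970-0.141586i
  term(m=+7) = -0.000001-0.000000i   from Y*(Ω₁)=-0.000005-0.000001i, Y(Ω₂)=+0.120875+0.065353i
Accumulated sum +0.158516-0.000000i; after 4π/(2l+1) scaling, +0.132798-0.000000i ⇒ P_7 = 0.132798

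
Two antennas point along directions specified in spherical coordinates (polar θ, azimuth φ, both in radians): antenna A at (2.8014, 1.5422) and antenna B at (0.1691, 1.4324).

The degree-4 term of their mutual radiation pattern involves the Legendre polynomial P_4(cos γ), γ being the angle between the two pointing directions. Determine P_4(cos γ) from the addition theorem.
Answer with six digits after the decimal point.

0.060377

Addition theorem: P_4(cos γ) = (4π/9) Σ_m Y*_{lm}(Ω₁) Y_{lm}(Ω₂), m = −4…4:
  m=-4: +0.005450-0.000626i × +0.000302+0.000187i = +0.000002+0.000001i  (running Σ = +0.000002+0.000001i)
  m=-3: +0.003756+0.043672i × -0.002372+0.005382i = -0.000244-0.000083i  (running Σ = -0.000242-0.000083i)
  m=-2: -0.194121+0.011114i × -0.052878-0.015022i = +0.010432+0.002328i  (running Σ = +0.010189+0.002246i)
  m=-1: -0.013703-0.479063i × +0.041162-0.295518i = -0.142136-0.015670i  (running Σ = -0.131946-0.013424i)
  m=0: +0.421074-0.000000i × +0.729407+0.000000i = +0.307134+0.000000i  (running Σ = +0.175188-0.013424i)
  m=1: +0.013703-0.479063i × -0.041162-0.295518i = -0.142136+0.015670i  (running Σ = +0.033052+0.002246i)
  m=2: -0.194121-0.011114i × -0.052878+0.015022i = +0.010432-0.002328i  (running Σ = +0.043484-0.000083i)
  m=3: -0.003756+0.043672i × +0.002372+0.005382i = -0.000244+0.000083i  (running Σ = +0.043240+0.000001i)
  m=4: +0.005450+0.000626i × +0.000302-0.000187i = +0.000002-0.000001i  (running Σ = +0.043242-0.000000i)
Accumulated sum +0.043242-0.000000i; after 4π/(2l+1) scaling, +0.060377-0.000000i ⇒ P_4 = 0.060377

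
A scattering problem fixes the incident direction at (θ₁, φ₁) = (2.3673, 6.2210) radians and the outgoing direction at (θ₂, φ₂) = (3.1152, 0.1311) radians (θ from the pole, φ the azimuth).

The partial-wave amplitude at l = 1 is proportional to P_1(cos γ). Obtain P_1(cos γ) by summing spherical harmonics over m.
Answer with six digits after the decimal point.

Summing Y*_{l m}(θ₁,φ₁)·Y_{l m}(θ₂,φ₂) over m ∈ [−1, 1]; prefactor 4π/(2·1+1) = 4.188790:
  term(m=-1) = +0.002162-0.000423i   from Y*(Ω₁)=+0.241106-0.015013i, Y(Ω₂)=+0.009039-0.001192i
  term(m=+0) = +0.170614+0.000000i   from Y*(Ω₁)=-0.349310-0.000000i, Y(Ω₂)=-0.488432+0.000000i
  term(m=+1) = +0.002162+0.000423i   from Y*(Ω₁)=-0.241106-0.015013i, Y(Ω₂)=-0.009039-0.001192i
Accumulated sum +0.174937+0.000000i; after 4π/(2l+1) scaling, +0.732775+0.000000i ⇒ P_1 = 0.732775

0.732775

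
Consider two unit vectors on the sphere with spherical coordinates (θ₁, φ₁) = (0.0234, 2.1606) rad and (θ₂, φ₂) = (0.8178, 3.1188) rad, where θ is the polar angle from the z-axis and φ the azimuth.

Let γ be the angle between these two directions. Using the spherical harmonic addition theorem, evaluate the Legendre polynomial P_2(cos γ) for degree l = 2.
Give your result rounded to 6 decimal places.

0.221324

Addition theorem: P_2(cos γ) = (4π/5) Σ_m Y*_{lm}(Ω₁) Y_{lm}(Ω₂), m = −2…2:
  m=-2: Y*=(-0.000081, -0.000195)  Y=(0.205431, 0.009371)  product (-0.000015, -0.000041)
  m=-1: Y*=(-0.010051, 0.015018)  Y=(-0.385363, -0.008785)  product (0.004005, -0.005699)
  m=+0: Y*=(0.630265, -0.000000)  Y=(0.127059, 0.000000)  product (0.080081, 0.000000)
  m=+1: Y*=(0.010051, 0.015018)  Y=(0.385363, -0.008785)  product (0.004005, 0.005699)
  m=+2: Y*=(-0.000081, 0.000195)  Y=(0.205431, -0.009371)  product (-0.000015, 0.000041)
Σ over m = (0.088062, 0.000000); ×(4π/5) → (0.221324, 0.000000). Real part: 0.221324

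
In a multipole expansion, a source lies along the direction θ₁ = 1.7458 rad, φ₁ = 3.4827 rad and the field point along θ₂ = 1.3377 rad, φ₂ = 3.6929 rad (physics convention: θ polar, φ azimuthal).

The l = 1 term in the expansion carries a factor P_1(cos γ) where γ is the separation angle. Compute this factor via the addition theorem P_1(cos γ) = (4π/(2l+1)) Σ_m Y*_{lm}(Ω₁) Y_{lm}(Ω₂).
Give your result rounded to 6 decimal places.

0.896788

Addition theorem: P_1(cos γ) = (4π/3) Σ_m Y*_{lm}(Ω₁) Y_{lm}(Ω₂), m = −1…1:
  m=-1: -0.320615-0.113813i × -0.286347+0.176076i = +0.111847-0.023863i  (running Σ = +0.111847-0.023863i)
  m=0: -0.085071-0.000000i × +0.112863+0.000000i = -0.009601-0.000000i  (running Σ = +0.102245-0.023863i)
  m=1: +0.320615-0.113813i × +0.286347+0.176076i = +0.111847+0.023863i  (running Σ = +0.214092+0.000000i)
Accumulated sum +0.214092+0.000000i; after 4π/(2l+1) scaling, +0.896788+0.000000i ⇒ P_1 = 0.896788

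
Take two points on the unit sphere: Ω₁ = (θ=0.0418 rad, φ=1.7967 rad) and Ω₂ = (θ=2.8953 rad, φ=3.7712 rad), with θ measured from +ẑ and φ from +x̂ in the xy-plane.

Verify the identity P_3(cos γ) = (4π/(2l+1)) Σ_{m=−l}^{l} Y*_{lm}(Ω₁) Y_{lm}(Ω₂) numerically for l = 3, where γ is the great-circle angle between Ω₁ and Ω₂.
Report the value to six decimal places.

Addition theorem: P_3(cos γ) = (4π/7) Σ_m Y*_{lm}(Ω₁) Y_{lm}(Ω₂), m = −3…3:
  [-3]  conj(Y_{3,-3})(Ω₁) = +0.000019-0.000024i ; Y_{3,-3}(Ω₂) = +0.001891+0.005744i ; Δ = +0.000000+0.000000i
  [-2]  conj(Y_{3,-2})(Ω₁) = -0.001604-0.000778i ; Y_{3,-2}(Ω₂) = -0.018062+0.056080i ; Δ = +0.000073-0.000076i
  [-1]  conj(Y_{3,-1})(Ω₁) = -0.012073+0.052533i ; Y_{3,-1}(Ω₂) = -0.235817+0.171796i ; Δ = -0.006178-0.014462i
  [+0]  conj(Y_{3,0})(Ω₁) = +0.742445-0.000000i ; Y_{3,0}(Ω₂) = -0.616263+0.000000i ; Δ = -0.457541+0.000000i
  [+1]  conj(Y_{3,1})(Ω₁) = +0.012073+0.052533i ; Y_{3,1}(Ω₂) = +0.235817+0.171796i ; Δ = -0.006178+0.014462i
  [+2]  conj(Y_{3,2})(Ω₁) = -0.001604+0.000778i ; Y_{3,2}(Ω₂) = -0.018062-0.056080i ; Δ = +0.000073+0.000076i
  [+3]  conj(Y_{3,3})(Ω₁) = -0.000019-0.000024i ; Y_{3,3}(Ω₂) = -0.001891+0.005744i ; Δ = +0.000000-0.000000i
Accumulated sum -0.469751+0.000000i; after 4π/(2l+1) scaling, -0.843296+0.000000i ⇒ P_3 = -0.843296

-0.843296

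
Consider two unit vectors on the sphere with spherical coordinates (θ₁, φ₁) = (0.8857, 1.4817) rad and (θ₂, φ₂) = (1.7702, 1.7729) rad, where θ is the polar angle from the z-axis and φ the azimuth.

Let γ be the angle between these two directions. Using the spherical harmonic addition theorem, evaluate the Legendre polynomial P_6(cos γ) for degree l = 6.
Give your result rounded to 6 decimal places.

Summing Y*_{l m}(θ₁,φ₁)·Y_{l m}(θ₂,φ₂) over m ∈ [−6, 6]; prefactor 4π/(2·6+1) = 0.966644:
  [-6]  conj(Y_{6,-6})(Ω₁) = (-0.089622, 0.053064) ; Y_{6,-6}(Ω₂) = (-0.150189, 0.401233) ; Δ = (-0.007831, -0.043929)
  [-5]  conj(Y_{6,-5})(Ω₁) = (0.127035, 0.266044) ; Y_{6,-5}(Ω₂) = (0.254064, 0.159384) ; Δ = (-0.010128, 0.087839)
  [-4]  conj(Y_{6,-4})(Ω₁) = (0.409245, -0.152354) ; Y_{6,-4}(Ω₂) = (-0.129280, 0.135373) ; Δ = (-0.032283, 0.075097)
  [-3]  conj(Y_{6,-3})(Ω₁) = (-0.070971, -0.259169) ; Y_{6,-3}(Ω₂) = (0.177840, 0.256460) ; Δ = (0.053845, -0.064292)
  [-2]  conj(Y_{6,-2})(Ω₁) = (0.176231, -0.031740) ; Y_{6,-2}(Ω₂) = (-0.099121, 0.042400) ; Δ = (-0.016122, 0.010618)
  [-1]  conj(Y_{6,-1})(Ω₁) = (-0.030917, -0.346083) ; Y_{6,-1}(Ω₂) = (0.062197, 0.303545) ; Δ = (0.103129, -0.030910)
  [+0]  conj(Y_{6,0})(Ω₁) = (0.087131, -0.000000) ; Y_{6,0}(Ω₂) = (-0.085886, 0.000000) ; Δ = (-0.007483, 0.000000)
  [+1]  conj(Y_{6,1})(Ω₁) = (0.030917, -0.346083) ; Y_{6,1}(Ω₂) = (-0.062197, 0.303545) ; Δ = (0.103129, 0.030910)
  [+2]  conj(Y_{6,2})(Ω₁) = (0.176231, 0.031740) ; Y_{6,2}(Ω₂) = (-0.099121, -0.042400) ; Δ = (-0.016122, -0.010618)
  [+3]  conj(Y_{6,3})(Ω₁) = (0.070971, -0.259169) ; Y_{6,3}(Ω₂) = (-0.177840, 0.256460) ; Δ = (0.053845, 0.064292)
  [+4]  conj(Y_{6,4})(Ω₁) = (0.409245, 0.152354) ; Y_{6,4}(Ω₂) = (-0.129280, -0.135373) ; Δ = (-0.032283, -0.075097)
  [+5]  conj(Y_{6,5})(Ω₁) = (-0.127035, 0.266044) ; Y_{6,5}(Ω₂) = (-0.254064, 0.159384) ; Δ = (-0.010128, -0.087839)
  [+6]  conj(Y_{6,6})(Ω₁) = (-0.089622, -0.053064) ; Y_{6,6}(Ω₂) = (-0.150189, -0.401233) ; Δ = (-0.007831, 0.043929)
Accumulated sum (0.173737, 0.000000); after 4π/(2l+1) scaling, (0.167942, 0.000000) ⇒ P_6 = 0.167942

0.167942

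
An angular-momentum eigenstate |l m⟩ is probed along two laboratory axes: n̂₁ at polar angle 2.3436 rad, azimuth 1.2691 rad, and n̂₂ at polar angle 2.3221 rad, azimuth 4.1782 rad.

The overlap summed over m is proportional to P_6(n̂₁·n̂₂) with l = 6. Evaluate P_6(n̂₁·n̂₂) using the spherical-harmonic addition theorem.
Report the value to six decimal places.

-0.305550

Addition theorem: P_6(cos γ) = (4π/13) Σ_m Y*_{lm}(Ω₁) Y_{lm}(Ω₂), m = −6…6:
  [-6]  conj(Y_{6,-6})(Ω₁) = +0.015427+0.063209i ; Y_{6,-6}(Ω₂) = +0.073440+0.004673i ; Δ = +0.000838+0.004714i
  [-5]  conj(Y_{6,-5})(Ω₁) = -0.219355-0.013687i ; Y_{6,-5}(Ω₂) = +0.107971+0.212216i ; Δ = -0.020780-0.048028i
  [-4]  conj(Y_{6,-4})(Ω₁) = +0.145567-0.382076i ; Y_{6,-4}(Ω₂) = -0.225109+0.354345i ; Δ = +0.102618+0.137590i
  [-3]  conj(Y_{6,-3})(Ω₁) = +0.309969+0.243415i ; Y_{6,-3}(Ω₂) = -0.368628-0.011715i ; Δ = -0.111411-0.093361i
  [-2]  conj(Y_{6,-2})(Ω₁) = -0.009119+0.006284i ; Y_{6,-2}(Ω₂) = +0.018655+0.033953i ; Δ = -0.000383-0.000192i
  [-1]  conj(Y_{6,-1})(Ω₁) = +0.109070+0.350487i ; Y_{6,-1}(Ω₂) = -0.189795+0.320839i ; Δ = -0.133151-0.031527i
  [+0]  conj(Y_{6,0})(Ω₁) = -0.121269-0.000000i ; Y_{6,0}(Ω₂) = -0.069645+0.000000i ; Δ = +0.008446+0.000000i
  [+1]  conj(Y_{6,1})(Ω₁) = -0.109070+0.350487i ; Y_{6,1}(Ω₂) = +0.189795+0.320839i ; Δ = -0.133151+0.031527i
  [+2]  conj(Y_{6,2})(Ω₁) = -0.009119-0.006284i ; Y_{6,2}(Ω₂) = +0.018655-0.033953i ; Δ = -0.000383+0.000192i
  [+3]  conj(Y_{6,3})(Ω₁) = -0.309969+0.243415i ; Y_{6,3}(Ω₂) = +0.368628-0.011715i ; Δ = -0.111411+0.093361i
  [+4]  conj(Y_{6,4})(Ω₁) = +0.145567+0.382076i ; Y_{6,4}(Ω₂) = -0.225109-0.354345i ; Δ = +0.102618-0.137590i
  [+5]  conj(Y_{6,5})(Ω₁) = +0.219355-0.013687i ; Y_{6,5}(Ω₂) = -0.107971+0.212216i ; Δ = -0.020780+0.048028i
  [+6]  conj(Y_{6,6})(Ω₁) = +0.015427-0.063209i ; Y_{6,6}(Ω₂) = +0.073440-0.004673i ; Δ = +0.000838-0.004714i
Accumulated sum -0.316094+0.000000i; after 4π/(2l+1) scaling, -0.305550+0.000000i ⇒ P_6 = -0.305550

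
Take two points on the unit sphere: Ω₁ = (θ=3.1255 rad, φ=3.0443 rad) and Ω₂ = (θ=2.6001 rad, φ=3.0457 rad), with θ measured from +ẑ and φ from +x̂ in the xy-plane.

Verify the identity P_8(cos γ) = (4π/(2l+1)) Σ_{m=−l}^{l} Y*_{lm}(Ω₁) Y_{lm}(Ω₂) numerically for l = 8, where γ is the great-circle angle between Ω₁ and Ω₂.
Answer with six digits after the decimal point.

Expand P_8 via completeness: Σ_{m} conj(Y_{8,m}) at Ω₁ times Y_{8,m} at Ω₂ —
  [-8]  conj(Y_{8,-8})(Ω₁) = +0.000000-0.000000i ; Y_{8,-8}(Ω₂) = +0.001848+0.001782i ; Δ = +0.000000-0.000000i
  [-7]  conj(Y_{8,-7})(Ω₁) = +0.000000-0.000000i ; Y_{8,-7}(Ω₂) = +0.013368+0.010618i ; Δ = +0.000000-0.000000i
  [-6]  conj(Y_{8,-6})(Ω₁) = +0.000000-0.000000i ; Y_{8,-6}(Ω₂) = +0.059297+0.038457i ; Δ = +0.000000-0.000000i
  [-5]  conj(Y_{8,-5})(Ω₁) = +0.000000-0.000000i ; Y_{8,-5}(Ω₂) = +0.180247+0.093715i ; Δ = +0.000000-0.000000i
  [-4]  conj(Y_{8,-4})(Ω₁) = +0.000001-0.000000i ; Y_{8,-4}(Ω₂) = +0.375460+0.151520i ; Δ = +0.000000-0.000000i
  [-3]  conj(Y_{8,-3})(Ω₁) = +0.000056-0.000017i ; Y_{8,-3}(Ω₂) = +0.485316+0.143598i ; Δ = +0.000029-0.000000i
  [-2]  conj(Y_{8,-2})(Ω₁) = +0.002619-0.000516i ; Y_{8,-2}(Ω₂) = +0.231115+0.044876i ; Δ = +0.000628-0.000002i
  [-1]  conj(Y_{8,-1})(Ω₁) = +0.078854-0.007696i ; Y_{8,-1}(Ω₂) = -0.302902-0.029135i ; Δ = -0.024109+0.000034i
  [+0]  conj(Y_{8,0})(Ω₁) = +1.157691-0.000000i ; Y_{8,0}(Ω₂) = -0.351389+0.000000i ; Δ = -0.406800+0.000000i
  [+1]  conj(Y_{8,1})(Ω₁) = -0.078854-0.007696i ; Y_{8,1}(Ω₂) = +0.302902-0.029135i ; Δ = -0.024109-0.000034i
  [+2]  conj(Y_{8,2})(Ω₁) = +0.002619+0.000516i ; Y_{8,2}(Ω₂) = +0.231115-0.044876i ; Δ = +0.000628+0.000002i
  [+3]  conj(Y_{8,3})(Ω₁) = -0.000056-0.000017i ; Y_{8,3}(Ω₂) = -0.485316+0.143598i ; Δ = +0.000029+0.000000i
  [+4]  conj(Y_{8,4})(Ω₁) = +0.000001+0.000000i ; Y_{8,4}(Ω₂) = +0.375460-0.151520i ; Δ = +0.000000+0.000000i
  [+5]  conj(Y_{8,5})(Ω₁) = -0.000000-0.000000i ; Y_{8,5}(Ω₂) = -0.180247+0.093715i ; Δ = +0.000000+0.000000i
  [+6]  conj(Y_{8,6})(Ω₁) = +0.000000+0.000000i ; Y_{8,6}(Ω₂) = +0.059297-0.038457i ; Δ = +0.000000+0.000000i
  [+7]  conj(Y_{8,7})(Ω₁) = -0.000000-0.000000i ; Y_{8,7}(Ω₂) = -0.013368+0.010618i ; Δ = +0.000000+0.000000i
  [+8]  conj(Y_{8,8})(Ω₁) = +0.000000+0.000000i ; Y_{8,8}(Ω₂) = +0.001848-0.001782i ; Δ = +0.000000+0.000000i
Total Σ_m = -0.453702-0.000000i. Multiply by 0.739198: -0.335376-0.000000i. P_8(cos γ) = -0.335376

-0.335376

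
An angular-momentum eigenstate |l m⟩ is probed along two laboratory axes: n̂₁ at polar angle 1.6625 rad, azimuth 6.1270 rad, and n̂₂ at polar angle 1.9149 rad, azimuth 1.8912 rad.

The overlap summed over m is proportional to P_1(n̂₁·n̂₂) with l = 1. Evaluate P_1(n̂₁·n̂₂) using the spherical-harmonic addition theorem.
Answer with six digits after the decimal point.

Summing Y*_{l m}(θ₁,φ₁)·Y_{l m}(θ₂,φ₂) over m ∈ [−1, 1]; prefactor 4π/(2·1+1) = 4.188790:
  term(m=-1) = -0.051333-0.099427i   from Y*(Ω₁)=+0.339855-0.053516i, Y(Ω₂)=-0.102434-0.308689i
  term(m=+0) = +0.007375+0.000000i   from Y*(Ω₁)=-0.044744-0.000000i, Y(Ω₂)=-0.164832+0.000000i
  term(m=+1) = -0.051333+0.099427i   from Y*(Ω₁)=-0.339855-0.053516i, Y(Ω₂)=+0.102434-0.308689i
Σ over m = -0.095290+0.000000i; ×(4π/3) → -0.399150+0.000000i. Real part: -0.399150

-0.399150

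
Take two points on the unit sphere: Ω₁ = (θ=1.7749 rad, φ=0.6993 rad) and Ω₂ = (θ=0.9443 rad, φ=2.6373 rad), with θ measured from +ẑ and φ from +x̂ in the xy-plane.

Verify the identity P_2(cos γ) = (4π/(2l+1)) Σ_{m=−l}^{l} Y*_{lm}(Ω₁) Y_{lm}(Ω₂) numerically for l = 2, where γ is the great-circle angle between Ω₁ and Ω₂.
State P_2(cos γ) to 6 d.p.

Addition theorem: P_2(cos γ) = (4π/5) Σ_m Y*_{lm}(Ω₁) Y_{lm}(Ω₂), m = −2…2:
  [-2]  conj(Y_{2,-2})(Ω₁) = 0.06347 + 0.36493j ; Y_{2,-2}(Ω₂) = 0.13512 + 0.21447j ; Δ = -0.06969 + 0.06292j
  [-1]  conj(Y_{2,-1})(Ω₁) = -0.11735 - 0.09870j ; Y_{2,-1}(Ω₂) = -0.32125 - 0.17730j ; Δ = 0.02020 + 0.05251j
  [+0]  conj(Y_{2,0})(Ω₁) = -0.27652 + 0.00000j ; Y_{2,0}(Ω₂) = 0.00986 + 0.00000j ; Δ = -0.00273 + 0.00000j
  [+1]  conj(Y_{2,1})(Ω₁) = 0.11735 - 0.09870j ; Y_{2,1}(Ω₂) = 0.32125 - 0.17730j ; Δ = 0.02020 - 0.05251j
  [+2]  conj(Y_{2,2})(Ω₁) = 0.06347 - 0.36493j ; Y_{2,2}(Ω₂) = 0.13512 - 0.21447j ; Δ = -0.06969 - 0.06292j
Accumulated sum -0.10171 + 0.00000j; after 4π/(2l+1) scaling, -0.25563 + 0.00000j ⇒ P_2 = -0.255625

-0.255625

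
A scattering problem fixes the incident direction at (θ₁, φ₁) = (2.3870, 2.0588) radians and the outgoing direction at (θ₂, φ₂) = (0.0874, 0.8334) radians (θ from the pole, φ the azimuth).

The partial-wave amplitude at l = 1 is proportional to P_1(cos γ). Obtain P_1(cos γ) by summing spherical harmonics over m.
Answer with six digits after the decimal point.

Term-by-term m-sum for l=1 (normalisation 4π/3 = 4.188790):
  [-1]  conj(Y_{1,-1})(Ω₁) = (-0.110962, 0.209035) ; Y_{1,-1}(Ω₂) = (0.020277, -0.022323) ; Δ = (0.002416, 0.006716)
  [+0]  conj(Y_{1,0})(Ω₁) = (-0.355972, -0.000000) ; Y_{1,0}(Ω₂) = (0.486738, 0.000000) ; Δ = (-0.173265, -0.000000)
  [+1]  conj(Y_{1,1})(Ω₁) = (0.110962, 0.209035) ; Y_{1,1}(Ω₂) = (-0.020277, -0.022323) ; Δ = (0.002416, -0.006716)
Accumulated sum (-0.168432, 0.000000); after 4π/(2l+1) scaling, (-0.705526, 0.000000) ⇒ P_1 = -0.705526

-0.705526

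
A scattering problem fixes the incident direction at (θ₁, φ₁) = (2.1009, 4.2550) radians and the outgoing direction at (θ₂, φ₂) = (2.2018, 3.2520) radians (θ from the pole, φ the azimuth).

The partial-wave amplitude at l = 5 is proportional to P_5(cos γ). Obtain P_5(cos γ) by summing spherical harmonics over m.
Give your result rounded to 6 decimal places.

-0.317914

Expand P_5 via completeness: Σ_{m} conj(Y_{5,m}) at Ω₁ times Y_{5,m} at Ω₂ —
  [-5]  conj(Y_{5,-5})(Ω₁) = (-0.167358, 0.145647) ; Y_{5,-5}(Ω₂) = (-0.135627, 0.083534) ; Δ = (0.010532, -0.033734)
  [-4]  conj(Y_{5,-4})(Ω₁) = (0.105210, 0.397478) ; Y_{5,-4}(Ω₂) = (-0.332727, 0.157304) ; Δ = (-0.097531, -0.115702)
  [-3]  conj(Y_{5,-3})(Ω₁) = (0.283324, 0.057028) ; Y_{5,-3}(Ω₂) = (-0.367225, 0.126285) ; Δ = (-0.111246, 0.014837)
  [-2]  conj(Y_{5,-2})(Ω₁) = (-0.090666, 0.117787) ; Y_{5,-2}(Ω₂) = (-0.028075, 0.006302) ; Δ = (0.001803, -0.003878)
  [-1]  conj(Y_{5,-1})(Ω₁) = (0.147240, 0.299146) ; Y_{5,-1}(Ω₂) = (0.341541, -0.037863) ; Δ = (0.061615, 0.096596)
  [+0]  conj(Y_{5,0})(Ω₁) = (-0.072250, -0.000000) ; Y_{5,0}(Ω₂) = (0.119479, 0.000000) ; Δ = (-0.008632, -0.000000)
  [+1]  conj(Y_{5,1})(Ω₁) = (-0.147240, 0.299146) ; Y_{5,1}(Ω₂) = (-0.341541, -0.037863) ; Δ = (0.061615, -0.096596)
  [+2]  conj(Y_{5,2})(Ω₁) = (-0.090666, -0.117787) ; Y_{5,2}(Ω₂) = (-0.028075, -0.006302) ; Δ = (0.001803, 0.003878)
  [+3]  conj(Y_{5,3})(Ω₁) = (-0.283324, 0.057028) ; Y_{5,3}(Ω₂) = (0.367225, 0.126285) ; Δ = (-0.111246, -0.014837)
  [+4]  conj(Y_{5,4})(Ω₁) = (0.105210, -0.397478) ; Y_{5,4}(Ω₂) = (-0.332727, -0.157304) ; Δ = (-0.097531, 0.115702)
  [+5]  conj(Y_{5,5})(Ω₁) = (0.167358, 0.145647) ; Y_{5,5}(Ω₂) = (0.135627, 0.083534) ; Δ = (0.010532, 0.033734)
Accumulated sum (-0.278286, 0.000000); after 4π/(2l+1) scaling, (-0.317914, 0.000000) ⇒ P_5 = -0.317914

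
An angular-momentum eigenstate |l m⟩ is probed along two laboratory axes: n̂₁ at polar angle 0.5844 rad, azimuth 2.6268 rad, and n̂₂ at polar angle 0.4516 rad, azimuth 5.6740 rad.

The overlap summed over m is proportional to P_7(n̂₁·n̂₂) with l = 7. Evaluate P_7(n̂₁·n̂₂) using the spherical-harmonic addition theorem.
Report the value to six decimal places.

Addition theorem: P_7(cos γ) = (4π/15) Σ_m Y*_{lm}(Ω₁) Y_{lm}(Ω₂), m = −7…7:
  term(m=-7) = (-0.000009, -0.000007)   from Y*(Ω₁)=(0.006964, -0.003467), Y(Ω₂)=(-0.000653, -0.001359)
  term(m=-6) = (0.000432, 0.000275)   from Y*(Ω₁)=(-0.043940, -0.002324), Y(Ω₂)=(-0.010129, -0.005713)
  term(m=-5) = (-0.007432, -0.003794)   from Y*(Ω₁)=(0.127186, 0.081097), Y(Ω₂)=(-0.055064, 0.005284)
  term(m=-4) = (0.057399, 0.022764)   from Y*(Ω₁)=(-0.160777, -0.302609), Y(Ω₂)=(-0.137259, 0.116755)
  term(m=-3) = (-0.186633, -0.054310)   from Y*(Ω₁)=(-0.012899, 0.488164), Y(Ω₂)=(-0.101080, 0.384987)
  term(m=-2) = (0.157955, 0.030179)   from Y*(Ω₁)=(0.157115, -0.261389), Y(Ω₂)=(0.182010, 0.494887)
  term(m=-1) = (0.045500, 0.004308)   from Y*(Ω₁)=(0.190560, -0.107793), Y(Ω₂)=(0.171202, 0.119449)
  term(m=+0) = (0.156248, 0.000000)   from Y*(Ω₁)=(-0.387937, -0.000000), Y(Ω₂)=(-0.402766, 0.000000)
  term(m=+1) = (0.045500, -0.004308)   from Y*(Ω₁)=(-0.190560, -0.107793), Y(Ω₂)=(-0.171202, 0.119449)
  term(m=+2) = (0.157955, -0.030179)   from Y*(Ω₁)=(0.157115, 0.261389), Y(Ω₂)=(0.182010, -0.494887)
  term(m=+3) = (-0.186633, 0.054310)   from Y*(Ω₁)=(0.012899, 0.488164), Y(Ω₂)=(0.101080, 0.384987)
  term(m=+4) = (0.057399, -0.022764)   from Y*(Ω₁)=(-0.160777, 0.302609), Y(Ω₂)=(-0.137259, -0.116755)
  term(m=+5) = (-0.007432, 0.003794)   from Y*(Ω₁)=(-0.127186, 0.081097), Y(Ω₂)=(0.055064, 0.005284)
  term(m=+6) = (0.000432, -0.000275)   from Y*(Ω₁)=(-0.043940, 0.002324), Y(Ω₂)=(-0.010129, 0.005713)
  term(m=+7) = (-0.000009, 0.000007)   from Y*(Ω₁)=(-0.006964, -0.003467), Y(Ω₂)=(0.000653, -0.001359)
Accumulated sum (0.290671, 0.000000); after 4π/(2l+1) scaling, (0.243512, 0.000000) ⇒ P_7 = 0.243512

0.243512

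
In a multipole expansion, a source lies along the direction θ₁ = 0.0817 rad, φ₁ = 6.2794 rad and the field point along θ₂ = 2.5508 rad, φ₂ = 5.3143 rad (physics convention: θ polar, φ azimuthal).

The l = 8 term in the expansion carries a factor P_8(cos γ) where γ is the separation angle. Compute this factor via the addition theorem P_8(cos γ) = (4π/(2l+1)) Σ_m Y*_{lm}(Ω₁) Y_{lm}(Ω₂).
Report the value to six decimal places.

Expand P_8 via completeness: Σ_{m} conj(Y_{8,m}) at Ω₁ times Y_{8,m} at Ω₂ —
  m=-8: Y*=+0.000000-0.000000i  Y=+0.000491+0.004751i  product +0.000000+0.000000i
  m=-7: Y*=+0.000000-0.000000i  Y=-0.025014-0.013633i  product -0.000000-0.000000i
  m=-6: Y*=+0.000002-0.000000i  Y=+0.093691-0.047577i  product +0.000000-0.000000i
  m=-5: Y*=+0.000035-0.000001i  Y=-0.035022+0.263702i  product -0.000001+0.000009i
  m=-4: Y*=+0.000590-0.000009i  Y=-0.338287-0.305153i  product -0.000202-0.000177i
  m=-3: Y*=+0.007407-0.000084i  Y=+0.441420-0.105657i  product +0.003261-0.000820i
  m=-2: Y*=+0.066249-0.000502i  Y=-0.023472+0.061064i  product -0.001524+0.004057i
  m=-1: Y*=+0.379630-0.001437i  Y=+0.223145+0.324836i  product +0.085179+0.122997i
  m=+0: Y*=+1.027466-0.000000i  Y=-0.203000+0.000000i  product -0.208576+0.000000i
  m=+1: Y*=-0.379630-0.001437i  Y=-0.223145+0.324836i  product +0.085179-0.122997i
  m=+2: Y*=+0.066249+0.000502i  Y=-0.023472-0.061064i  product -0.001524-0.004057i
  m=+3: Y*=-0.007407-0.000084i  Y=-0.441420-0.105657i  product +0.003261+0.000820i
  m=+4: Y*=+0.000590+0.000009i  Y=-0.338287+0.305153i  product -0.000202+0.000177i
  m=+5: Y*=-0.000035-0.000001i  Y=+0.035022+0.263702i  product -0.000001-0.000009i
  m=+6: Y*=+0.000002+0.000000i  Y=+0.093691+0.047577i  product +0.000000+0.000000i
  m=+7: Y*=-0.000000-0.000000i  Y=+0.025014-0.013633i  product -0.000000+0.000000i
  m=+8: Y*=+0.000000+0.000000i  Y=+0.000491-0.004751i  product +0.000000-0.000000i
Σ over m = -0.035151+0.000000i; ×(4π/17) → -0.025984+0.000000i. Real part: -0.025984

-0.025984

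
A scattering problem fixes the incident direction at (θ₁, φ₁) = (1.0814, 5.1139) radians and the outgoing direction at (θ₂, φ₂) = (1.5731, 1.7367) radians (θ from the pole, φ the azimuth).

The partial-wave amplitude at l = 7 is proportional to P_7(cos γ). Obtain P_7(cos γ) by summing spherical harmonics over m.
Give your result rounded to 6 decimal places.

Addition theorem: P_7(cos γ) = (4π/15) Σ_m Y*_{lm}(Ω₁) Y_{lm}(Ω₂), m = −7…7:
  m=-7: Y*=-0.06781 - 0.19732j  Y=0.45869 + 0.19907j  product 0.00818 - 0.10401j
  m=-6: Y*=0.30914 - 0.27807j  Y=0.00235 - 0.00362j  product -0.00028 - 0.00177j
  m=-5: Y*=0.33353 + 0.15570j  Y=0.27063 + 0.24774j  product 0.05169 + 0.12477j
  m=-4: Y*=0.00094 - 0.02661j  Y=0.00400 - 0.00312j  product -0.00008 - 0.00011j
  m=-3: Y*=0.32682 - 0.12536j  Y=0.15843 + 0.29160j  product 0.08833 + 0.07544j
  m=-2: Y*=0.09253 + 0.09585j  Y=0.00511 - 0.00176j  product 0.00064 + 0.00033j
  m=-1: Y*=0.11654 - 0.27449j  Y=0.05273 + 0.31494j  product 0.09259 + 0.02223j
  m=+0: Y*=0.17327 + 0.00000j  Y=0.00551 + 0.00000j  product 0.00095 + 0.00000j
  m=+1: Y*=-0.11654 - 0.27449j  Y=-0.05273 + 0.31494j  product 0.09259 - 0.02223j
  m=+2: Y*=0.09253 - 0.09585j  Y=0.00511 + 0.00176j  product 0.00064 - 0.00033j
  m=+3: Y*=-0.32682 - 0.12536j  Y=-0.15843 + 0.29160j  product 0.08833 - 0.07544j
  m=+4: Y*=0.00094 + 0.02661j  Y=0.00400 + 0.00312j  product -0.00008 + 0.00011j
  m=+5: Y*=-0.33353 + 0.15570j  Y=-0.27063 + 0.24774j  product 0.05169 - 0.12477j
  m=+6: Y*=0.30914 + 0.27807j  Y=0.00235 + 0.00362j  product -0.00028 + 0.00177j
  m=+7: Y*=0.06781 - 0.19732j  Y=-0.45869 + 0.19907j  product 0.00818 + 0.10401j
Accumulated sum 0.48310 + 0.00000j; after 4π/(2l+1) scaling, 0.40472 + 0.00000j ⇒ P_7 = 0.404724

0.404724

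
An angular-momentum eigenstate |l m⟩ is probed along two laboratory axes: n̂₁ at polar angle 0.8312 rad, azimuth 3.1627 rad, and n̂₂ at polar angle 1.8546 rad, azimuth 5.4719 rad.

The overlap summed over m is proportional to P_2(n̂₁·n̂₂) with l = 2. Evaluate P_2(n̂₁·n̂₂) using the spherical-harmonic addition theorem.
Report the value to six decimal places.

0.165502

Addition theorem: P_2(cos γ) = (4π/5) Σ_m Y*_{lm}(Ω₁) Y_{lm}(Ω₂), m = −2…2:
  m=-2: Y*=(0.210617, 0.008896)  Y=(-0.018423, 0.355511)  product (-0.007043, 0.074713)
  m=-1: Y*=(-0.384569, -0.008118)  Y=(-0.142993, -0.150595)  product (0.053768, 0.059075)
  m=+0: Y*=(0.114420, -0.000000)  Y=(-0.241207, 0.000000)  product (-0.027599, 0.000000)
  m=+1: Y*=(0.384569, -0.008118)  Y=(0.142993, -0.150595)  product (0.053768, -0.059075)
  m=+2: Y*=(0.210617, -0.008896)  Y=(-0.018423, -0.355511)  product (-0.007043, -0.074713)
Accumulated sum (0.065851, 0.000000); after 4π/(2l+1) scaling, (0.165502, 0.000000) ⇒ P_2 = 0.165502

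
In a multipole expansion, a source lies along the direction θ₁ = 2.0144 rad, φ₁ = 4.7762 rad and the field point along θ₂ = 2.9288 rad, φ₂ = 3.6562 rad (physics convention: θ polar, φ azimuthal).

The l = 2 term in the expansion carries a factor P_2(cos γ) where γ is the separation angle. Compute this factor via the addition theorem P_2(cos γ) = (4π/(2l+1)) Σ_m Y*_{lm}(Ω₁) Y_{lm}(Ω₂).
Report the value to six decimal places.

-0.121056

Expand P_2 via completeness: Σ_{m} conj(Y_{2,m}) at Ω₁ times Y_{2,m} at Ω₂ —
  m=-2: Y*=-0.312556-0.040107i  Y=+0.008881-0.014763i  product -0.003368+0.004258i
  m=-1: Y*=-0.019097+0.298873i  Y=+0.138821-0.078492i  product +0.020808+0.042989i
  m=+0: Y*=-0.141097-0.000000i  Y=+0.588582+0.000000i  product -0.083047-0.000000i
  m=+1: Y*=+0.019097+0.298873i  Y=-0.138821-0.078492i  product +0.020808-0.042989i
  m=+2: Y*=-0.312556+0.040107i  Y=+0.008881+0.014763i  product -0.003368-0.004258i
Σ over m = -0.048166+0.000000i; ×(4π/5) → -0.121056+0.000000i. Real part: -0.121056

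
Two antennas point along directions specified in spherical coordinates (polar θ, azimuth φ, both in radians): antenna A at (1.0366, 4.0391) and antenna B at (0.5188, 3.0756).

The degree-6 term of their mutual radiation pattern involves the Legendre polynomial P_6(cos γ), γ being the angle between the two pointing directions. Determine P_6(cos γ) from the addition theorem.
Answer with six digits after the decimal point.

-0.078528

Expand P_6 via completeness: Σ_{m} conj(Y_{6,m}) at Ω₁ times Y_{6,m} at Ω₂ —
  term(m=-6) = 0.00124 - 0.00068j   from Y*(Ω₁)=0.12235 - 0.15359j, Y(Ω₂)=0.00662 + 0.00277j
  term(m=-5) = 0.00184 - 0.01743j   from Y*(Ω₁)=0.08972 + 0.39227j, Y(Ω₂)=-0.04121 - 0.01411j
  term(m=-4) = -0.04316 - 0.03728j   from Y*(Ω₁)=-0.32666 - 0.15716j, Y(Ω₂)=0.15188 + 0.04105j
  term(m=-3) = 0.01110 - 0.00285j   from Y*(Ω₁)=-0.02827 + 0.01363j, Y(Ω₂)=-0.35804 - 0.07183j
  term(m=-2) = 0.06044 - 0.16244j   from Y*(Ω₁)=0.07770 - 0.34073j, Y(Ω₂)=0.49163 + 0.06527j
  term(m=-1) = -0.01169 - 0.01683j   from Y*(Ω₁)=0.06297 + 0.07894j, Y(Ω₂)=-0.20248 - 0.01338j
  term(m=+0) = -0.12076 + 0.00000j   from Y*(Ω₁)=0.32262 + 0.00000j, Y(Ω₂)=-0.37432 + 0.00000j
  term(m=+1) = -0.01169 + 0.01683j   from Y*(Ω₁)=-0.06297 + 0.07894j, Y(Ω₂)=0.20248 - 0.01338j
  term(m=+2) = 0.06044 + 0.16244j   from Y*(Ω₁)=0.07770 + 0.34073j, Y(Ω₂)=0.49163 - 0.06527j
  term(m=+3) = 0.01110 + 0.00285j   from Y*(Ω₁)=0.02827 + 0.01363j, Y(Ω₂)=0.35804 - 0.07183j
  term(m=+4) = -0.04316 + 0.03728j   from Y*(Ω₁)=-0.32666 + 0.15716j, Y(Ω₂)=0.15188 - 0.04105j
  term(m=+5) = 0.00184 + 0.01743j   from Y*(Ω₁)=-0.08972 + 0.39227j, Y(Ω₂)=0.04121 - 0.01411j
  term(m=+6) = 0.00124 + 0.00068j   from Y*(Ω₁)=0.12235 + 0.15359j, Y(Ω₂)=0.00662 - 0.00277j
Accumulated sum -0.08124 - 0.00000j; after 4π/(2l+1) scaling, -0.07853 - 0.00000j ⇒ P_6 = -0.078528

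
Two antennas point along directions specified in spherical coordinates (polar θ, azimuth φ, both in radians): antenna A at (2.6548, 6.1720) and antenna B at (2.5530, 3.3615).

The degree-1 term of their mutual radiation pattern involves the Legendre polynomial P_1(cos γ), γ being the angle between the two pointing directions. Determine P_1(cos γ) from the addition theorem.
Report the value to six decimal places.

Expand P_1 via completeness: Σ_{m} conj(Y_{1,m}) at Ω₁ times Y_{1,m} at Ω₂ —
  [-1]  conj(Y_{1,-1})(Ω₁) = 0.16062 - 0.01793j ; Y_{1,-1}(Ω₂) = -0.18720 + 0.04184j ; Δ = -0.02932 + 0.01008j
  [+0]  conj(Y_{1,0})(Ω₁) = -0.43185 + 0.00000j ; Y_{1,0}(Ω₂) = -0.40638 + 0.00000j ; Δ = 0.17549 + 0.00000j
  [+1]  conj(Y_{1,1})(Ω₁) = -0.16062 - 0.01793j ; Y_{1,1}(Ω₂) = 0.18720 + 0.04184j ; Δ = -0.02932 - 0.01008j
Accumulated sum 0.11686 + 0.00000j; after 4π/(2l+1) scaling, 0.48950 + 0.00000j ⇒ P_1 = 0.489499

0.489499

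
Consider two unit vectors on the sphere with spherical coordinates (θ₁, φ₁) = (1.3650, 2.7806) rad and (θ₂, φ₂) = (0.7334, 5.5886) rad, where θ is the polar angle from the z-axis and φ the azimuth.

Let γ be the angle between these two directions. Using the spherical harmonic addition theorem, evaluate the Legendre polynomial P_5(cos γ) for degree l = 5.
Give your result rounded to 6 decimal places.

Summing Y*_{l m}(θ₁,φ₁)·Y_{l m}(θ₂,φ₂) over m ∈ [−5, 5]; prefactor 4π/(2·5+1) = 1.142397:
  m=-5: Y*=0.09680 + 0.40580j  Y=-0.05899 - 0.02029j  product 0.00252 - 0.02590j
  m=-4: Y*=0.03483 - 0.27319j  Y=-0.20465 + 0.07779j  product 0.01412 + 0.05862j
  m=-3: Y*=0.09493 - 0.17892j  Y=-0.20203 + 0.35868j  product 0.04500 + 0.07020j
  m=-2: Y*=-0.21786 + 0.19184j  Y=0.06682 + 0.36385j  product -0.08436 - 0.06645j
  m=-1: Y*=-0.13258 + 0.05005j  Y=-0.05437 - 0.04530j  product 0.00948 + 0.00328j
  m=+0: Y*=0.29125 + 0.00000j  Y=-0.38607 + 0.00000j  product -0.11244 + 0.00000j
  m=+1: Y*=0.13258 + 0.05005j  Y=0.05437 - 0.04530j  product 0.00948 - 0.00328j
  m=+2: Y*=-0.21786 - 0.19184j  Y=0.06682 - 0.36385j  product -0.08436 + 0.06645j
  m=+3: Y*=-0.09493 - 0.17892j  Y=0.20203 + 0.35868j  product 0.04500 - 0.07020j
  m=+4: Y*=0.03483 + 0.27319j  Y=-0.20465 - 0.07779j  product 0.01412 - 0.05862j
  m=+5: Y*=-0.09680 + 0.40580j  Y=0.05899 - 0.02029j  product 0.00252 + 0.02590j
Σ over m = -0.13892 + 0.00000j; ×(4π/11) → -0.15870 + 0.00000j. Real part: -0.158703

-0.158703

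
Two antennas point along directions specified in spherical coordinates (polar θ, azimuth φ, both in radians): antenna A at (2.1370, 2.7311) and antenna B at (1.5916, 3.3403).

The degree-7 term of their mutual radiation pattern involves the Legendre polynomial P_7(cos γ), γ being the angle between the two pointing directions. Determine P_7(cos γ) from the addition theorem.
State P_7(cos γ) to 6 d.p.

Expand P_7 via completeness: Σ_{m} conj(Y_{7,m}) at Ω₁ times Y_{7,m} at Ω₂ —
  m=-7: Y*=0.14703 + 0.04040j  Y=-0.08931 + 0.49123j  product -0.03298 + 0.06862j
  m=-6: Y*=0.28228 + 0.22763j  Y=-0.01437 + 0.03612j  product -0.01228 + 0.00693j
  m=-5: Y*=0.19946 + 0.38158j  Y=0.19890 - 0.30541j  product 0.15621 + 0.01498j
  m=-4: Y*=0.01052 + 0.14758j  Y=0.03199 - 0.03260j  product 0.00515 + 0.00438j
  m=-3: Y*=0.09188 - 0.26030j  Y=-0.27186 + 0.18445j  product 0.02303 + 0.08771j
  m=-2: Y*=0.19605 - 0.21052j  Y=-0.04485 + 0.01883j  product -0.00483 + 0.01313j
  m=-1: Y*=-0.15229 + 0.06628j  Y=0.30937 - 0.06230j  product -0.04298 + 0.02999j
  m=+0: Y*=-0.31070 + 0.00000j  Y=0.04952 + 0.00000j  product -0.01539 + 0.00000j
  m=+1: Y*=0.15229 + 0.06628j  Y=-0.30937 - 0.06230j  product -0.04298 - 0.02999j
  m=+2: Y*=0.19605 + 0.21052j  Y=-0.04485 - 0.01883j  product -0.00483 - 0.01313j
  m=+3: Y*=-0.09188 - 0.26030j  Y=0.27186 + 0.18445j  product 0.02303 - 0.08771j
  m=+4: Y*=0.01052 - 0.14758j  Y=0.03199 + 0.03260j  product 0.00515 - 0.00438j
  m=+5: Y*=-0.19946 + 0.38158j  Y=-0.19890 - 0.30541j  product 0.15621 - 0.01498j
  m=+6: Y*=0.28228 - 0.22763j  Y=-0.01437 - 0.03612j  product -0.01228 - 0.00693j
  m=+7: Y*=-0.14703 + 0.04040j  Y=0.08931 + 0.49123j  product -0.03298 - 0.06862j
Σ over m = 0.16726 + 0.00000j; ×(4π/15) → 0.14013 + 0.00000j. Real part: 0.140127

0.140127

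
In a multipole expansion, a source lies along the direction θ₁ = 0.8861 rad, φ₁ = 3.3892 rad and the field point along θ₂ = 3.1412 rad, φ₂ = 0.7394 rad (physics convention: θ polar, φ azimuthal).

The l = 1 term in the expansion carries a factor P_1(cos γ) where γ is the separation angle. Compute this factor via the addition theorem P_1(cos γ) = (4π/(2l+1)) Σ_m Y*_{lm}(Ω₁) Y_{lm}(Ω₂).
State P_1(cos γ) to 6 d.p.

Summing Y*_{l m}(θ₁,φ₁)·Y_{l m}(θ₂,φ₂) over m ∈ [−1, 1]; prefactor 4π/(2·1+1) = 4.188790:
  term(m=-1) = -0.00003 + 0.00002j   from Y*(Ω₁)=-0.25946 - 0.06559j, Y(Ω₂)=0.00010 - 0.00009j
  term(m=+0) = -0.15098 + 0.00000j   from Y*(Ω₁)=0.30901 + 0.00000j, Y(Ω₂)=-0.48860 + 0.00000j
  term(m=+1) = -0.00003 - 0.00002j   from Y*(Ω₁)=0.25946 - 0.06559j, Y(Ω₂)=-0.00010 - 0.00009j
Σ over m = -0.15105 + 0.00000j; ×(4π/3) → -0.63271 + 0.00000j. Real part: -0.632706

-0.632706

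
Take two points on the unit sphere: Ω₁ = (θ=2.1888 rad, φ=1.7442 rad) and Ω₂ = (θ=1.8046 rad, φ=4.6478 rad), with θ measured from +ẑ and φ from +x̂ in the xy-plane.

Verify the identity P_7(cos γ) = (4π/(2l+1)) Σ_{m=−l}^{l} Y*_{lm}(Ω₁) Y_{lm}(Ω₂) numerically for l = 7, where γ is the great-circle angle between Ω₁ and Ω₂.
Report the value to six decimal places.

-0.294659

Addition theorem: P_7(cos γ) = (4π/15) Σ_m Y*_{lm}(Ω₁) Y_{lm}(Ω₂), m = −7…7:
  m=-7: +0.111935-0.041746i × +0.180096-0.370814i = +0.004679-0.049025i  (running Σ = +0.004679-0.049025i)
  m=-6: +0.160747+0.274117i × +0.340106+0.138823i = +0.016618+0.115544i  (running Σ = +0.021297+0.066519i)
  m=-5: -0.338490+0.287300i × +0.030659-0.091612i = +0.015942+0.039818i  (running Σ = +0.037239+0.106337i)
  m=-4: -0.196837-0.163657i × +0.338897+0.089558i = -0.052051-0.073091i  (running Σ = -0.014812+0.033246i)
  m=-3: -0.090524+0.158026i × -0.002561+0.013051i = -0.001831-0.001586i  (running Σ = -0.016642+0.031660i)
  m=-2: -0.329154-0.118961i × +0.323422+0.042013i = -0.101458-0.052303i  (running Σ = -0.118100-0.020644i)
  m=-1: -0.006868+0.039212i × -0.003555+0.054962i = -0.002131-0.000517i  (running Σ = -0.120231-0.021160i)
  m=0: -0.351249-0.000000i × +0.316757+0.000000i = -0.111261-0.000000i  (running Σ = -0.231492-0.021160i)
  m=1: +0.006868+0.039212i × +0.003555+0.054962i = -0.002131+0.000517i  (running Σ = -0.233622-0.020644i)
  m=2: -0.329154+0.118961i × +0.323422-0.042013i = -0.101458+0.052303i  (running Σ = -0.335080+0.031660i)
  m=3: +0.090524+0.158026i × +0.002561+0.013051i = -0.001831+0.001586i  (running Σ = -0.336911+0.033246i)
  m=4: -0.196837+0.163657i × +0.338897-0.089558i = -0.052051+0.073091i  (running Σ = -0.388962+0.106337i)
  m=5: +0.338490+0.287300i × -0.030659-0.091612i = +0.015942-0.039818i  (running Σ = -0.373019+0.066519i)
  m=6: +0.160747-0.274117i × +0.340106-0.138823i = +0.016618-0.115544i  (running Σ = -0.356402-0.049025i)
  m=7: -0.111935-0.041746i × -0.180096-0.370814i = +0.004679+0.049025i  (running Σ = -0.351723-0.000000i)
Total Σ_m = -0.351723-0.000000i. Multiply by 0.837758: -0.294659-0.000000i. P_7(cos γ) = -0.294659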